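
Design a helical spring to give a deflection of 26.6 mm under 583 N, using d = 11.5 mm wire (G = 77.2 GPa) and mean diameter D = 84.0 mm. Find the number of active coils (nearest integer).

Required rate k = F/δ = 583/26.6 = 21.917 N/mm
N_a = Gd⁴/(8D³k) = (77.2×10³ × 11.5⁴)/(8 × 84.0³ × 21.917)
    = 1.35023e+09 / 1.03924e+08 = 12.99 → 13 coils

13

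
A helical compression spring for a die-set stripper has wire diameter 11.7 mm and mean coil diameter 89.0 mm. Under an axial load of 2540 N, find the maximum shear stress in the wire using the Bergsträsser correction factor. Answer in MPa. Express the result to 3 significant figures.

Spring index C = D/d = 89.0/11.7 = 7.6068
K_B = (4C+2)/(4C−3) = 32.427/27.427 = 1.1823
τ₀ = 8FD/(πd³) = 8·2540·89.0/(π·11.7³) = 1.80848e+06/5031.6 = 359.42 MPa
τ_max = K·τ₀ = 1.1823 × 359.42 = 424.95 MPa

425 MPa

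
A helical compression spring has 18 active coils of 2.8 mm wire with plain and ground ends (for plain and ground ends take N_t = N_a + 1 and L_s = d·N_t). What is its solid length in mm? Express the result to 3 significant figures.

plain and ground ends: N_t = N_a + 1 = 18 + 1 = 19
L_s = d·N_t = 2.8 × 19 = 53.2 mm

53.2 mm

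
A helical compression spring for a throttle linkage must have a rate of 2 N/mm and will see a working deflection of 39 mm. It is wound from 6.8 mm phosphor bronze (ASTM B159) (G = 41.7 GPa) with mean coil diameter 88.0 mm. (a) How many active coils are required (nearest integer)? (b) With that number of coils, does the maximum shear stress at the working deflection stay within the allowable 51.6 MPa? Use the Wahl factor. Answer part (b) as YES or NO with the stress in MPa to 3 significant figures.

(a) 8 coils; (b) NO, τ_max = 63.1 MPa

N_a = Gd⁴/(8D³k) = (41.7×10³)(6.8⁴)/(8·88.0³·2) = 8.177 → N_a = 8
Actual rate k = Gd⁴/(8D³·8) = 2.0443 N/mm
Working load F = kδ = 2.0443·39 = 79.728 N
C = 88.0/6.8 = 12.9412; K_W = (4C−1)/(4C−4)+0.615/C = 1.1103
τ_max = K_W·8FD/(πd³) = 1.1103·56.82 = 63.089 MPa
τ_max > 51.6 MPa → exceeds allowable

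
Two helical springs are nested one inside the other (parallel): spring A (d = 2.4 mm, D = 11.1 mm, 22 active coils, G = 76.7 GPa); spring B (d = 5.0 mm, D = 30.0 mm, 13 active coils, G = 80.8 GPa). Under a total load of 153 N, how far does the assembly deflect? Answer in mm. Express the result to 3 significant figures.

k_A = Gd⁴/(8D³N_a) = (76.7×10³)(2.4⁴)/(8·11.1³·22) = 10.572 N/mm
k_B = Gd⁴/(8D³N_a) = (80.8×10³)(5.0⁴)/(8·30.0³·13) = 17.984 N/mm
Parallel: k_eq = 10.572 + 17.984 = 28.556 N/mm
δ = F/k_eq = 153/28.556 = 5.3578 mm

5.36 mm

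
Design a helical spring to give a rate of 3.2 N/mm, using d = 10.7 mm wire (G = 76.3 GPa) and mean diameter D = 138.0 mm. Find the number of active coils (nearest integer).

N_a = Gd⁴/(8D³k) = (76.3×10³ × 10.7⁴)/(8 × 138.0³ × 3.2)
    = 1.00014e+09 / 6.72786e+07 = 14.87 → 15 coils

15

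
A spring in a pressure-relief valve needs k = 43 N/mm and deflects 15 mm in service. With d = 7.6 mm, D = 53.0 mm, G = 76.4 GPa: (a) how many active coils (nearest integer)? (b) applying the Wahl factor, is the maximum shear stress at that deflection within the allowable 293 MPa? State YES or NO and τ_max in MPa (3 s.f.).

(a) 5 coils; (b) YES, τ_max = 240 MPa

N_a = Gd⁴/(8D³k) = (76.4×10³)(7.6⁴)/(8·53.0³·43) = 4.977 → N_a = 5
Actual rate k = Gd⁴/(8D³·5) = 42.802 N/mm
Working load F = kδ = 42.802·15 = 642.02 N
C = 53.0/7.6 = 6.9737; K_W = (4C−1)/(4C−4)+0.615/C = 1.2137
τ_max = K_W·8FD/(πd³) = 1.2137·197.39 = 239.58 MPa
τ_max ≤ 293 MPa → acceptable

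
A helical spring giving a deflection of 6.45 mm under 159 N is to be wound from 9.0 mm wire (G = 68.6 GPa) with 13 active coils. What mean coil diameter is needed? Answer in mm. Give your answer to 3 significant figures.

56.0 mm

Required rate k = F/δ = 159/6.45 = 24.651 N/mm
D = (Gd⁴/(8N_a·k))^(1/3) = (68.6×10³·9.0⁴/(8·13·24.651))^(1/3)
  = (175559)^(1/3) = 55.9940 mm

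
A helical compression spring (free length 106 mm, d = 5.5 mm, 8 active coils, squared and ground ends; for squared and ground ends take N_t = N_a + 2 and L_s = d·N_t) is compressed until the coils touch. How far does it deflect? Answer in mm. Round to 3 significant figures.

N_t = 10; L_s = 5.5·10 = 55 mm
δ_solid = L₀ − L_s = 106 − 55 = 51 mm

51.0 mm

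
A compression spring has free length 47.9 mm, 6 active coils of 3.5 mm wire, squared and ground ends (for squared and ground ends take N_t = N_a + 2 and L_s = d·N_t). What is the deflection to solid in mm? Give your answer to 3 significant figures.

19.9 mm

N_t = 8; L_s = 3.5·8 = 28 mm
δ_solid = L₀ − L_s = 47.9 − 28 = 19.9 mm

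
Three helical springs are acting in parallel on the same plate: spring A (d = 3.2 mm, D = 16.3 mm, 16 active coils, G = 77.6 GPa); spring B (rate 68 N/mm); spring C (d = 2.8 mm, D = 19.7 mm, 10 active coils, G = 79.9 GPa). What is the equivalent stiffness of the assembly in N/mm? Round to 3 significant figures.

k_A = Gd⁴/(8D³N_a) = (77.6×10³)(3.2⁴)/(8·16.3³·16) = 14.679 N/mm
k_C = Gd⁴/(8D³N_a) = (79.9×10³)(2.8⁴)/(8·19.7³·10) = 8.0295 N/mm
Parallel: k_eq = 14.679 + 68 + 8.0295 = 90.708 N/mm

90.7 N/mm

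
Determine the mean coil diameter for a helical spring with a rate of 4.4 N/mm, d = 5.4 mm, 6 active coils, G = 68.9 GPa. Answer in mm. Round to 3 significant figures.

D = (Gd⁴/(8N_a·k))^(1/3) = (68.9×10³·5.4⁴/(8·6·4.4))^(1/3)
  = (277396)^(1/3) = 65.2179 mm

65.2 mm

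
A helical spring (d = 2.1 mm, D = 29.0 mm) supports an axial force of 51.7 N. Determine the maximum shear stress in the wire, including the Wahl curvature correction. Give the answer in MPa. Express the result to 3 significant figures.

455 MPa

Spring index C = D/d = 29.0/2.1 = 13.8095
K_W = (4C−1)/(4C−4) + 0.615/C = 54.238/51.238 + 0.0445 = 1.1031
τ₀ = 8FD/(πd³) = 8·51.7·29.0/(π·2.1³) = 11994.4/29.094 = 412.26 MPa
τ_max = K·τ₀ = 1.1031 × 412.26 = 454.76 MPa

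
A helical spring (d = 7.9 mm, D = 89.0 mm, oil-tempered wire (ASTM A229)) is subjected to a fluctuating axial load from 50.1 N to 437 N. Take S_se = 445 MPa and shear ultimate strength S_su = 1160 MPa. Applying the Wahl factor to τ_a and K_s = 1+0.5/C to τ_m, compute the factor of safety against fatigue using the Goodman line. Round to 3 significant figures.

C = D/d = 89.0/7.9 = 11.2658; K_W = (4C−1)/(4C−4)+0.615/C = 1.1276; K_s = 1+0.5/C = 1.0444
F_a = (F_max−F_min)/2 = 193.45 N; F_m = (F_max+F_min)/2 = 243.55 N
τ_a = K_W·8F_aD/(πd³) = 1.1276 × 88.924 = 100.27 MPa
τ_m = K_s·8F_mD/(πd³) = 1.0444 × 111.95 = 116.92 MPa
Goodman: 1/n_f = τ_a/S_se + τ_m/S_su = 100.27/445 + 116.92/1160 = 0.22534 + 0.10079 = 0.32613
n_f = 1/0.32613 = 3.066

3.07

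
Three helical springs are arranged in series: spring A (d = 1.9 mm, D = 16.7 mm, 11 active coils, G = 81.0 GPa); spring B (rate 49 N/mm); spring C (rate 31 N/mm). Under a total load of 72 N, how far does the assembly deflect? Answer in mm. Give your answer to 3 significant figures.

31.7 mm

k_A = Gd⁴/(8D³N_a) = (81.0×10³)(1.9⁴)/(8·16.7³·11) = 2.5755 N/mm
Series: 1/k_eq = 1/2.5755 + 1/49 + 1/31 = 0.44094; k_eq = 2.2679 N/mm
δ = F/k_eq = 72/2.2679 = 31.747 mm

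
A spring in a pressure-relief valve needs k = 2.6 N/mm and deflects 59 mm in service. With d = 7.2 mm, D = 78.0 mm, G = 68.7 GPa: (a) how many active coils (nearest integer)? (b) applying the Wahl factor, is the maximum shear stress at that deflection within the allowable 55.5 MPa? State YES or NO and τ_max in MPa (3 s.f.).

(a) 19 coils; (b) NO, τ_max = 91.1 MPa

N_a = Gd⁴/(8D³k) = (68.7×10³)(7.2⁴)/(8·78.0³·2.6) = 18.7 → N_a = 19
Actual rate k = Gd⁴/(8D³·19) = 2.5595 N/mm
Working load F = kδ = 2.5595·59 = 151.01 N
C = 78.0/7.2 = 10.8333; K_W = (4C−1)/(4C−4)+0.615/C = 1.1330
τ_max = K_W·8FD/(πd³) = 1.1330·80.362 = 91.053 MPa
τ_max > 55.5 MPa → exceeds allowable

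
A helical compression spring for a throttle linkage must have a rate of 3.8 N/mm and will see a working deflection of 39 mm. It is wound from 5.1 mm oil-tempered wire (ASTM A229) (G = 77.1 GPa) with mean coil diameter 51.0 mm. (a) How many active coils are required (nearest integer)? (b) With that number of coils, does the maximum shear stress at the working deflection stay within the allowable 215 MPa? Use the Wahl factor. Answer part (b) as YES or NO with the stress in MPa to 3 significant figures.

(a) 13 coils; (b) YES, τ_max = 165 MPa

N_a = Gd⁴/(8D³k) = (77.1×10³)(5.1⁴)/(8·51.0³·3.8) = 12.93 → N_a = 13
Actual rate k = Gd⁴/(8D³·13) = 3.7809 N/mm
Working load F = kδ = 3.7809·39 = 147.45 N
C = 51.0/5.1 = 10.0000; K_W = (4C−1)/(4C−4)+0.615/C = 1.1448
τ_max = K_W·8FD/(πd³) = 1.1448·144.36 = 165.27 MPa
τ_max ≤ 215 MPa → acceptable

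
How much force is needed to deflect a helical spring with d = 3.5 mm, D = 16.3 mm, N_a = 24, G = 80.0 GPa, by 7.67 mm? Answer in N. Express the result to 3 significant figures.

111 N

k = Gd⁴/(8D³N_a) = (80.0×10³)(3.5⁴)/(8·16.3³·24) = 14.438 N/mm
F = k·δ = 14.438 × 7.67 = 110.74 N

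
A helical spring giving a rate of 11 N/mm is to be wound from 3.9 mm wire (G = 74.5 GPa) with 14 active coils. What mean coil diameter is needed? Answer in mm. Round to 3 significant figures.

24.1 mm

D = (Gd⁴/(8N_a·k))^(1/3) = (74.5×10³·3.9⁴/(8·14·11))^(1/3)
  = (13989.6)^(1/3) = 24.0954 mm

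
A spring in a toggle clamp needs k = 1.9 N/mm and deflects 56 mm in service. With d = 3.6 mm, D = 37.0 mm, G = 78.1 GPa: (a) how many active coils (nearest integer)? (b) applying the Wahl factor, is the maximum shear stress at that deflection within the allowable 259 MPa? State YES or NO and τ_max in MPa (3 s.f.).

(a) 17 coils; (b) YES, τ_max = 246 MPa

N_a = Gd⁴/(8D³k) = (78.1×10³)(3.6⁴)/(8·37.0³·1.9) = 17.04 → N_a = 17
Actual rate k = Gd⁴/(8D³·17) = 1.9042 N/mm
Working load F = kδ = 1.9042·56 = 106.64 N
C = 37.0/3.6 = 10.2778; K_W = (4C−1)/(4C−4)+0.615/C = 1.1407
τ_max = K_W·8FD/(πd³) = 1.1407·215.35 = 245.64 MPa
τ_max ≤ 259 MPa → acceptable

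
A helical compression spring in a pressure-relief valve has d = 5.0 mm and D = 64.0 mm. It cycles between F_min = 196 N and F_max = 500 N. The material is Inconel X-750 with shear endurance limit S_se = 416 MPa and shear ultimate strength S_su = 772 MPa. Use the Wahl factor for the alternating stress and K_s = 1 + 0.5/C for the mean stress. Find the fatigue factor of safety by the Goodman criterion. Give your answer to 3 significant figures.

0.877

C = D/d = 64.0/5.0 = 12.8000; K_W = (4C−1)/(4C−4)+0.615/C = 1.1116; K_s = 1+0.5/C = 1.0391
F_a = (F_max−F_min)/2 = 152 N; F_m = (F_max+F_min)/2 = 348 N
τ_a = K_W·8F_aD/(πd³) = 1.1116 × 198.18 = 220.29 MPa
τ_m = K_s·8F_mD/(πd³) = 1.0391 × 453.72 = 471.44 MPa
Goodman: 1/n_f = τ_a/S_se + τ_m/S_su = 220.29/416 + 471.44/772 = 0.52956 + 0.61068 = 1.1402
n_f = 1/1.1402 = 0.877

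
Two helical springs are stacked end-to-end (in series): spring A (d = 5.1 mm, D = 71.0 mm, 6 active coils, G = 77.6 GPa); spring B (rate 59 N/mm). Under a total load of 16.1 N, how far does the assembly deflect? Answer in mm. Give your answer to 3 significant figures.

5.54 mm

k_A = Gd⁴/(8D³N_a) = (77.6×10³)(5.1⁴)/(8·71.0³·6) = 3.0558 N/mm
Series: 1/k_eq = 1/3.0558 + 1/59 = 0.34419; k_eq = 2.9053 N/mm
δ = F/k_eq = 16.1/2.9053 = 5.5415 mm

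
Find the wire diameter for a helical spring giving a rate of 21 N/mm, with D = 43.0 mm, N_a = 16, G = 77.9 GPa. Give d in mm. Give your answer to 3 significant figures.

7.24 mm

d = (8D³N_a·k / G)^(1/4) = (8·43.0³·16·21 / (77.9×10³))^0.25
  = (2743.5)^0.25 = 7.2373 mm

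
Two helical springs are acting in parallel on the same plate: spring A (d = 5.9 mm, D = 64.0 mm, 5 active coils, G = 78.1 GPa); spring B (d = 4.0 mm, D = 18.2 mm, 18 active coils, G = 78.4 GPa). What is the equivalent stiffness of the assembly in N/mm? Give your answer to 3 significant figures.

32.1 N/mm

k_A = Gd⁴/(8D³N_a) = (78.1×10³)(5.9⁴)/(8·64.0³·5) = 9.0252 N/mm
k_B = Gd⁴/(8D³N_a) = (78.4×10³)(4.0⁴)/(8·18.2³·18) = 23.12 N/mm
Parallel: k_eq = 9.0252 + 23.12 = 32.145 N/mm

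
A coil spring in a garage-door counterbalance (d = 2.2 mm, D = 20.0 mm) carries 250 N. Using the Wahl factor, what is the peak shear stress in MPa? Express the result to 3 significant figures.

Spring index C = D/d = 20.0/2.2 = 9.0909
K_W = (4C−1)/(4C−4) + 0.615/C = 35.364/32.364 + 0.0677 = 1.1603
τ₀ = 8FD/(πd³) = 8·250·20.0/(π·2.2³) = 40000/33.452 = 1195.8 MPa
τ_max = K·τ₀ = 1.1603 × 1195.8 = 1387.5 MPa

1390 MPa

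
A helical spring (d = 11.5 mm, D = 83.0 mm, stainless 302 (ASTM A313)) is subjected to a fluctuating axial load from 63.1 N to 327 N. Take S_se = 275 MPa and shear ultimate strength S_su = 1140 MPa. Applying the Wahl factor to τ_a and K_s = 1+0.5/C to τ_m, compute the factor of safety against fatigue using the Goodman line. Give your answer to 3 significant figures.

9.45

C = D/d = 83.0/11.5 = 7.2174; K_W = (4C−1)/(4C−4)+0.615/C = 1.2058; K_s = 1+0.5/C = 1.0693
F_a = (F_max−F_min)/2 = 131.95 N; F_m = (F_max+F_min)/2 = 195.05 N
τ_a = K_W·8F_aD/(πd³) = 1.2058 × 18.337 = 22.112 MPa
τ_m = K_s·8F_mD/(πd³) = 1.0693 × 27.106 = 28.984 MPa
Goodman: 1/n_f = τ_a/S_se + τ_m/S_su = 22.112/275 + 28.984/1140 = 0.08041 + 0.02542 = 0.10583
n_f = 1/0.10583 = 9.449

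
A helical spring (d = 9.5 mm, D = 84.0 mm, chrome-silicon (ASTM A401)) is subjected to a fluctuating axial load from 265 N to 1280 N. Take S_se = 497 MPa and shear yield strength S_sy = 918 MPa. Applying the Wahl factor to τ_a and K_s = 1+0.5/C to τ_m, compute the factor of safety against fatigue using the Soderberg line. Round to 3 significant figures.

C = D/d = 84.0/9.5 = 8.8421; K_W = (4C−1)/(4C−4)+0.615/C = 1.1652; K_s = 1+0.5/C = 1.0565
F_a = (F_max−F_min)/2 = 507.5 N; F_m = (F_max+F_min)/2 = 772.5 N
τ_a = K_W·8F_aD/(πd³) = 1.1652 × 126.61 = 147.53 MPa
τ_m = K_s·8F_mD/(πd³) = 1.0565 × 192.73 = 203.63 MPa
Soderberg: 1/n_f = τ_a/S_se + τ_m/S_sy = 147.53/497 + 203.63/918 = 0.29684 + 0.22182 = 0.51866
n_f = 1/0.51866 = 1.928

1.93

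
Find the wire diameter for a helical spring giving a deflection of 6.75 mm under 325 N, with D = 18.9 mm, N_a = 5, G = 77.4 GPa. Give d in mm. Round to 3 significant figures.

Required rate k = F/δ = 325/6.75 = 48.148 N/mm
d = (8D³N_a·k / G)^(1/4) = (8·18.9³·5·48.148 / (77.4×10³))^0.25
  = (167.99)^0.25 = 3.6002 mm

3.60 mm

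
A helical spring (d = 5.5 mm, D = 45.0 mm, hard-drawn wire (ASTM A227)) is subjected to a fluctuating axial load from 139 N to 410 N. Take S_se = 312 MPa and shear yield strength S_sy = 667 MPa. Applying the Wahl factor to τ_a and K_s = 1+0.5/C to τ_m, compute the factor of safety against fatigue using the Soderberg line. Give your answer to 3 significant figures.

1.53

C = D/d = 45.0/5.5 = 8.1818; K_W = (4C−1)/(4C−4)+0.615/C = 1.1796; K_s = 1+0.5/C = 1.0611
F_a = (F_max−F_min)/2 = 135.5 N; F_m = (F_max+F_min)/2 = 274.5 N
τ_a = K_W·8F_aD/(πd³) = 1.1796 × 93.326 = 110.09 MPa
τ_m = K_s·8F_mD/(πd³) = 1.0611 × 189.06 = 200.62 MPa
Soderberg: 1/n_f = τ_a/S_se + τ_m/S_sy = 110.09/312 + 200.62/667 = 0.35284 + 0.30078 = 0.65362
n_f = 1/0.65362 = 1.53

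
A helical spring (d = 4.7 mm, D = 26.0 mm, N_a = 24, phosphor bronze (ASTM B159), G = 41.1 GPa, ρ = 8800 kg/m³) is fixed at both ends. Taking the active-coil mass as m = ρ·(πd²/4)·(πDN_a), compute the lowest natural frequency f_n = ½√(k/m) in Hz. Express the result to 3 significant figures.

k = Gd⁴/(8D³N_a) = (41.1×10³)(4.7⁴)/(8·26.0³·24) = 5.9431 N/mm = 5943.1 N/m
Wire length L = πDN_a = π·26.0·24 = 1960.4 mm
m = ρ·(πd²/4)·L = 8800 × 17.349×10⁻⁶ m² × 1.9604 m = 0.2993 kg
f_n = ½√(k/m) = 0.5·√(5943.1/0.2993) = 0.5·√(19857) = 70.457 Hz

70.5 Hz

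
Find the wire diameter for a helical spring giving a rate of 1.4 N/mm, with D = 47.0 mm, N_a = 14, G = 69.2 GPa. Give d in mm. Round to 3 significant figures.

d = (8D³N_a·k / G)^(1/4) = (8·47.0³·14·1.4 / (69.2×10³))^0.25
  = (235.25)^0.25 = 3.9164 mm

3.92 mm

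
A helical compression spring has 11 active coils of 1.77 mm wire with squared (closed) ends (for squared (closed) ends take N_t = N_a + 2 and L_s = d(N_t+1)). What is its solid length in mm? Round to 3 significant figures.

24.8 mm

squared (closed) ends: N_t = N_a + 2 = 11 + 2 = 13
L_s = d·(N_t+1) = 1.77 × 14 = 24.78 mm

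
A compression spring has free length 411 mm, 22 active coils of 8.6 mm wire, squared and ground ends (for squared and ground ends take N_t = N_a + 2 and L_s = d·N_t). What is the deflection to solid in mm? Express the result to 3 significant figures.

N_t = 24; L_s = 8.6·24 = 206.4 mm
δ_solid = L₀ − L_s = 411 − 206.4 = 204.6 mm

205 mm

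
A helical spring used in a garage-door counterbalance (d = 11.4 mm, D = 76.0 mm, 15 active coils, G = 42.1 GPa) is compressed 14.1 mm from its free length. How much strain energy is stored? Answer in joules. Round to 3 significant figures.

k = Gd⁴/(8D³N_a) = (42.1×10³)(11.4⁴)/(8·76.0³·15) = 13.498 N/mm
U = ½kδ² = 0.5 × 13.498 × 14.1² = 1341.8 N·mm = 1.3418 J

1.34 J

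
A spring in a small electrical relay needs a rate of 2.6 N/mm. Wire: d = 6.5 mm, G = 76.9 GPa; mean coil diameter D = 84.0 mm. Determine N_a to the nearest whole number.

11

N_a = Gd⁴/(8D³k) = (76.9×10³ × 6.5⁴)/(8 × 84.0³ × 2.6)
    = 1.37271e+08 / 1.23282e+07 = 11.13 → 11 coils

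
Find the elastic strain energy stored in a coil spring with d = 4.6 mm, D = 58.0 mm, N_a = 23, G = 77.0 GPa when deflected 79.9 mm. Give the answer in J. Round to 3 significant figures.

k = Gd⁴/(8D³N_a) = (77.0×10³)(4.6⁴)/(8·58.0³·23) = 0.96033 N/mm
U = ½kδ² = 0.5 × 0.96033 × 79.9² = 3065.4 N·mm = 3.0654 J

3.07 J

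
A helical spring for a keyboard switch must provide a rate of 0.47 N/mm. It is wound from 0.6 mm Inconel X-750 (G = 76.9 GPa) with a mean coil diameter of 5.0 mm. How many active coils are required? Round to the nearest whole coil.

21

N_a = Gd⁴/(8D³k) = (76.9×10³ × 0.6⁴)/(8 × 5.0³ × 0.47)
    = 9966.24 / 470 = 21.2 → 21 coils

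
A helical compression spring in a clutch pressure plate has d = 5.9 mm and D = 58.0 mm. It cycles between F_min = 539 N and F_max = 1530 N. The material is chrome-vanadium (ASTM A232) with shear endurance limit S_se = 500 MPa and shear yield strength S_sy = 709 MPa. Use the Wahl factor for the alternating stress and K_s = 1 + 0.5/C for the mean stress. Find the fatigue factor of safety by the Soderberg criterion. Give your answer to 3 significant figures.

C = D/d = 58.0/5.9 = 9.8305; K_W = (4C−1)/(4C−4)+0.615/C = 1.1475; K_s = 1+0.5/C = 1.0509
F_a = (F_max−F_min)/2 = 495.5 N; F_m = (F_max+F_min)/2 = 1034.5 N
τ_a = K_W·8F_aD/(πd³) = 1.1475 × 356.33 = 408.89 MPa
τ_m = K_s·8F_mD/(πd³) = 1.0509 × 743.95 = 781.79 MPa
Soderberg: 1/n_f = τ_a/S_se + τ_m/S_sy = 408.89/500 + 781.79/709 = 0.81778 + 1.10266 = 1.9204
n_f = 1/1.9204 = 0.5207

0.521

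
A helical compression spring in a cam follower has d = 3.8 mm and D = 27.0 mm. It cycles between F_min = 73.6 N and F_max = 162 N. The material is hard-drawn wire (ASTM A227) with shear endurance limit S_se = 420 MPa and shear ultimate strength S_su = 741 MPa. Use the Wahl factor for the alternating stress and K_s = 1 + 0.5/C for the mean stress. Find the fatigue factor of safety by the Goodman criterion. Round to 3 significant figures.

C = D/d = 27.0/3.8 = 7.1053; K_W = (4C−1)/(4C−4)+0.615/C = 1.2094; K_s = 1+0.5/C = 1.0704
F_a = (F_max−F_min)/2 = 44.2 N; F_m = (F_max+F_min)/2 = 117.8 N
τ_a = K_W·8F_aD/(πd³) = 1.2094 × 55.383 = 66.98 MPa
τ_m = K_s·8F_mD/(πd³) = 1.0704 × 147.6 = 157.99 MPa
Goodman: 1/n_f = τ_a/S_se + τ_m/S_su = 66.98/420 + 157.99/741 = 0.15948 + 0.21321 = 0.37269
n_f = 1/0.37269 = 2.683

2.68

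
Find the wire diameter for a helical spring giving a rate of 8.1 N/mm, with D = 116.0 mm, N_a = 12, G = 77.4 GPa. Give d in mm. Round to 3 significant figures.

d = (8D³N_a·k / G)^(1/4) = (8·116.0³·12·8.1 / (77.4×10³))^0.25
  = (15682)^0.25 = 11.1904 mm

11.2 mm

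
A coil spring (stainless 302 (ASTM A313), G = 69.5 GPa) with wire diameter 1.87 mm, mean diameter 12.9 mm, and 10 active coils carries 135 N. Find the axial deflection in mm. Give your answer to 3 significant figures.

k = Gd⁴/(8D³N_a) = (69.5×10³)(1.87⁴)/(8·12.9³·10) = 4.9487 N/mm
δ = F/k = 135 / 4.9487 = 27.28 mm

27.3 mm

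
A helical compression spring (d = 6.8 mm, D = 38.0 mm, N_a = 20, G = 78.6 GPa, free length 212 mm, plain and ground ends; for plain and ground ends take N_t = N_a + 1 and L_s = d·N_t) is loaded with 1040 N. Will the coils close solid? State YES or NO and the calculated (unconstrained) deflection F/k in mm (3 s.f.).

k = Gd⁴/(8D³N_a) = (78.6×10³)(6.8⁴)/(8·38.0³·20) = 19.142 N/mm
N_t = 21; L_s = 6.8·21 = 142.8 mm; δ_solid = L₀ − L_s = 212 − 142.8 = 69.2 mm
δ = F/k = 1040/19.142 = 54.331 mm
δ < δ_solid → spring does not go solid

NO, δ = 54.3 mm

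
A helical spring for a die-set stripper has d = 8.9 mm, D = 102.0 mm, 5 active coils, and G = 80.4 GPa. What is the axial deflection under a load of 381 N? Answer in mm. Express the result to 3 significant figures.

32.1 mm

k = Gd⁴/(8D³N_a) = (80.4×10³)(8.9⁴)/(8·102.0³·5) = 11.884 N/mm
δ = F/k = 381 / 11.884 = 32.06 mm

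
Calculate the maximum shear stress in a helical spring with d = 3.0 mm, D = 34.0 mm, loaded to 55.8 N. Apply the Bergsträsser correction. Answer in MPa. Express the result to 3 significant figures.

200 MPa

Spring index C = D/d = 34.0/3.0 = 11.3333
K_B = (4C+2)/(4C−3) = 47.333/42.333 = 1.1181
τ₀ = 8FD/(πd³) = 8·55.8·34.0/(π·3.0³) = 15177.6/84.823 = 178.93 MPa
τ_max = K·τ₀ = 1.1181 × 178.93 = 200.07 MPa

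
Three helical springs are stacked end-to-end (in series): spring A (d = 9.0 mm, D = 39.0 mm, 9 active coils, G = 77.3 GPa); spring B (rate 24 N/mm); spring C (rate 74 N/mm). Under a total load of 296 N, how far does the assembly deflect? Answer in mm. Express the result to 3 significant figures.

k_A = Gd⁴/(8D³N_a) = (77.3×10³)(9.0⁴)/(8·39.0³·9) = 118.75 N/mm
Series: 1/k_eq = 1/118.75 + 1/24 + 1/74 = 0.063601; k_eq = 15.723 N/mm
δ = F/k_eq = 296/15.723 = 18.826 mm

18.8 mm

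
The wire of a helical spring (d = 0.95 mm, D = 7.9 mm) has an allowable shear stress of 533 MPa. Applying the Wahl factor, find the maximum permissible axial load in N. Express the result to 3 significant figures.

19.3 N

C = D/d = 7.9/0.95 = 8.3158
K_W = (4C−1)/(4C−4) + 0.615/C = 32.263/29.263 + 0.0740 = 1.1765
τ_max = K·8FD/(πd³) → F_max = τ_allow·πd³/(8DK)
F_max = 533·π·0.95³/(8·7.9·1.1765) = 1435.6/74.353 = 19.309 N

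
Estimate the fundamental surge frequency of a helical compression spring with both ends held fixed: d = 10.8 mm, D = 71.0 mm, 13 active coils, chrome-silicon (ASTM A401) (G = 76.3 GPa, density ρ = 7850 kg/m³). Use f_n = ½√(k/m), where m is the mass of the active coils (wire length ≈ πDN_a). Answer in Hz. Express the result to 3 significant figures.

57.8 Hz

k = Gd⁴/(8D³N_a) = (76.3×10³)(10.8⁴)/(8·71.0³·13) = 27.888 N/mm = 27888 N/m
Wire length L = πDN_a = π·71.0·13 = 2899.7 mm
m = ρ·(πd²/4)·L = 7850 × 91.609×10⁻⁶ m² × 2.8997 m = 2.0853 kg
f_n = ½√(k/m) = 0.5·√(27888/2.0853) = 0.5·√(13374) = 57.822 Hz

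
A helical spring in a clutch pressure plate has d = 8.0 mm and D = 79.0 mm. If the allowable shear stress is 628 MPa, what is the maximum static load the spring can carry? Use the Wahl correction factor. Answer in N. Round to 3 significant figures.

1390 N

C = D/d = 79.0/8.0 = 9.8750
K_W = (4C−1)/(4C−4) + 0.615/C = 38.500/35.500 + 0.0623 = 1.1468
τ_max = K·8FD/(πd³) → F_max = τ_allow·πd³/(8DK)
F_max = 628·π·8.0³/(8·79.0·1.1468) = 1.0101e+06/724.77 = 1393.7 N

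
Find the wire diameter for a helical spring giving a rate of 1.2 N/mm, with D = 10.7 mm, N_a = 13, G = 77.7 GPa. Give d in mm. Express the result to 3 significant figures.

1.18 mm

d = (8D³N_a·k / G)^(1/4) = (8·10.7³·13·1.2 / (77.7×10³))^0.25
  = (1.9676)^0.25 = 1.1844 mm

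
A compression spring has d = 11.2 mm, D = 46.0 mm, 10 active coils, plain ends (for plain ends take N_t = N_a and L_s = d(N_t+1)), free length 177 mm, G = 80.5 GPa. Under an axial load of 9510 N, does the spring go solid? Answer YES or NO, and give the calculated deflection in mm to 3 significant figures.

YES, δ = 58.5 mm

k = Gd⁴/(8D³N_a) = (80.5×10³)(11.2⁴)/(8·46.0³·10) = 162.67 N/mm
N_t = 10; L_s = 11.2·11 = 123.2 mm; δ_solid = L₀ − L_s = 177 − 123.2 = 53.8 mm
δ = F/k = 9510/162.67 = 58.462 mm
δ ≥ δ_solid → spring goes solid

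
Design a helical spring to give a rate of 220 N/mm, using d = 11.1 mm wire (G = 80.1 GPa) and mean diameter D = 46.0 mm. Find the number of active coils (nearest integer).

7

N_a = Gd⁴/(8D³k) = (80.1×10³ × 11.1⁴)/(8 × 46.0³ × 220)
    = 1.21597e+09 / 1.71311e+08 = 7.098 → 7 coils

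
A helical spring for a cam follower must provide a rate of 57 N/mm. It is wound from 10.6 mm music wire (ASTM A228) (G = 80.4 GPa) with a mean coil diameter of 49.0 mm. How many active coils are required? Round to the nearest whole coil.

19

N_a = Gd⁴/(8D³k) = (80.4×10³ × 10.6⁴)/(8 × 49.0³ × 57)
    = 1.01503e+09 / 5.36479e+07 = 18.92 → 19 coils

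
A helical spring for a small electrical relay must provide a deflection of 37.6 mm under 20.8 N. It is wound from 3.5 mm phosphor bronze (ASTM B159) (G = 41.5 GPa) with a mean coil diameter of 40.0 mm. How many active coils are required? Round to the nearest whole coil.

22

Required rate k = F/δ = 20.8/37.6 = 0.55319 N/mm
N_a = Gd⁴/(8D³k) = (41.5×10³ × 3.5⁴)/(8 × 40.0³ × 0.55319)
    = 6.22759e+06 / 283234 = 21.99 → 22 coils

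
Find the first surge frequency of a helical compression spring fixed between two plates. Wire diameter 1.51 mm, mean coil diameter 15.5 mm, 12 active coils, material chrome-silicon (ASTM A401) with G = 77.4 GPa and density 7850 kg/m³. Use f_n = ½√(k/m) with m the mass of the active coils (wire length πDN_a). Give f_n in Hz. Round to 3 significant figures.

185 Hz

k = Gd⁴/(8D³N_a) = (77.4×10³)(1.51⁴)/(8·15.5³·12) = 1.1256 N/mm = 1125.6 N/m
Wire length L = πDN_a = π·15.5·12 = 584.34 mm
m = ρ·(πd²/4)·L = 7850 × 1.7908×10⁻⁶ m² × 0.58434 m = 0.0082144 kg
f_n = ½√(k/m) = 0.5·√(1125.6/0.0082144) = 0.5·√(1.3703e+05) = 185.09 Hz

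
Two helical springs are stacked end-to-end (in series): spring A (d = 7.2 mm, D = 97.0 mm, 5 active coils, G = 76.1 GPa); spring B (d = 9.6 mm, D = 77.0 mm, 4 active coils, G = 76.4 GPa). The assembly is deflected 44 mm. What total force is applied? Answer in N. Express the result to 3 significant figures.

k_A = Gd⁴/(8D³N_a) = (76.1×10³)(7.2⁴)/(8·97.0³·5) = 5.602 N/mm
k_B = Gd⁴/(8D³N_a) = (76.4×10³)(9.6⁴)/(8·77.0³·4) = 44.418 N/mm
Series: 1/k_eq = 1/5.602 + 1/44.418 = 0.20102; k_eq = 4.9746 N/mm
F = k_eq·δ = 4.9746·44 = 218.88 N

219 N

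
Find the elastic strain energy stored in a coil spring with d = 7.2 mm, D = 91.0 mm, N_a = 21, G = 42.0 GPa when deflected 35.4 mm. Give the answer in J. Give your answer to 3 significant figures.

k = Gd⁴/(8D³N_a) = (42.0×10³)(7.2⁴)/(8·91.0³·21) = 0.89155 N/mm
U = ½kδ² = 0.5 × 0.89155 × 35.4² = 558.63 N·mm = 0.55863 J

0.559 J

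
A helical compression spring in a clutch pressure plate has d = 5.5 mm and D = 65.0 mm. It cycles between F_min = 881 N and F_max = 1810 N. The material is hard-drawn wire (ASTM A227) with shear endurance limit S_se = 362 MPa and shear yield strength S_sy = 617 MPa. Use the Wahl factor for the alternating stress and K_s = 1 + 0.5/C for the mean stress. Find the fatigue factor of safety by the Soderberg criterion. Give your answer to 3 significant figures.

0.271

C = D/d = 65.0/5.5 = 11.8182; K_W = (4C−1)/(4C−4)+0.615/C = 1.1214; K_s = 1+0.5/C = 1.0423
F_a = (F_max−F_min)/2 = 464.5 N; F_m = (F_max+F_min)/2 = 1345.5 N
τ_a = K_W·8F_aD/(πd³) = 1.1214 × 462.12 = 518.2 MPa
τ_m = K_s·8F_mD/(πd³) = 1.0423 × 1338.6 = 1395.2 MPa
Soderberg: 1/n_f = τ_a/S_se + τ_m/S_sy = 518.2/362 + 1395.2/617 = 1.43150 + 2.26131 = 3.6928
n_f = 1/3.6928 = 0.2708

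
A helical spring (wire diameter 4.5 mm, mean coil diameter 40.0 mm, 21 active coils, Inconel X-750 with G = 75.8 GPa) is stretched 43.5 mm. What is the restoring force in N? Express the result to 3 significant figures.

126 N

k = Gd⁴/(8D³N_a) = (75.8×10³)(4.5⁴)/(8·40.0³·21) = 2.8909 N/mm
F = k·δ = 2.8909 × 43.5 = 125.75 N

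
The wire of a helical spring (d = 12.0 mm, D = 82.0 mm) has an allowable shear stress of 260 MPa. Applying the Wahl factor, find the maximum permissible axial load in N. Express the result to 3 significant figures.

1770 N

C = D/d = 82.0/12.0 = 6.8333
K_W = (4C−1)/(4C−4) + 0.615/C = 26.333/23.333 + 0.0900 = 1.2186
τ_max = K·8FD/(πd³) → F_max = τ_allow·πd³/(8DK)
F_max = 260·π·12.0³/(8·82.0·1.2186) = 1.4115e+06/799.38 = 1765.7 N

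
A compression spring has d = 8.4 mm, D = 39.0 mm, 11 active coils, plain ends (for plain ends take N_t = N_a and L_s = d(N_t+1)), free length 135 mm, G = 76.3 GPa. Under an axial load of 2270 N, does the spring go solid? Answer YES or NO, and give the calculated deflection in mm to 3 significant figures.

NO, δ = 31.2 mm

k = Gd⁴/(8D³N_a) = (76.3×10³)(8.4⁴)/(8·39.0³·11) = 72.772 N/mm
N_t = 11; L_s = 8.4·12 = 100.8 mm; δ_solid = L₀ − L_s = 135 − 100.8 = 34.2 mm
δ = F/k = 2270/72.772 = 31.193 mm
δ < δ_solid → spring does not go solid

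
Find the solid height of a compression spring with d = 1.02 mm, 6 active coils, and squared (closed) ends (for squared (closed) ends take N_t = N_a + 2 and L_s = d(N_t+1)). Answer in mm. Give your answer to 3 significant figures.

squared (closed) ends: N_t = N_a + 2 = 6 + 2 = 8
L_s = d·(N_t+1) = 1.02 × 9 = 9.18 mm

9.18 mm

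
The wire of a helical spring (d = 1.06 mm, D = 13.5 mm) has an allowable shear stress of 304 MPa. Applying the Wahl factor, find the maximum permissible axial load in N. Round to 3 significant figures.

C = D/d = 13.5/1.06 = 12.7358
K_W = (4C−1)/(4C−4) + 0.615/C = 49.943/46.943 + 0.0483 = 1.1122
τ_max = K·8FD/(πd³) → F_max = τ_allow·πd³/(8DK)
F_max = 304·π·1.06³/(8·13.5·1.1122) = 1137.5/120.12 = 9.4697 N

9.47 N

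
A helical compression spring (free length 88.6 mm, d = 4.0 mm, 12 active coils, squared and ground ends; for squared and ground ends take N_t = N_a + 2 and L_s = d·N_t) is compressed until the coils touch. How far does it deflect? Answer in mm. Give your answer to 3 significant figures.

N_t = 14; L_s = 4.0·14 = 56 mm
δ_solid = L₀ − L_s = 88.6 − 56 = 32.6 mm

32.6 mm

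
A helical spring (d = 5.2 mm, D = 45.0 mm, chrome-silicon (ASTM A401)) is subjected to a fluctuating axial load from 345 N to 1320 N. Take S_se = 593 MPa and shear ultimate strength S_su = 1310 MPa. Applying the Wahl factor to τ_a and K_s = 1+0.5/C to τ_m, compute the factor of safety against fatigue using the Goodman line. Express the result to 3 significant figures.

C = D/d = 45.0/5.2 = 8.6538; K_W = (4C−1)/(4C−4)+0.615/C = 1.1691; K_s = 1+0.5/C = 1.0578
F_a = (F_max−F_min)/2 = 487.5 N; F_m = (F_max+F_min)/2 = 832.5 N
τ_a = K_W·8F_aD/(πd³) = 1.1691 × 397.3 = 464.46 MPa
τ_m = K_s·8F_mD/(πd³) = 1.0578 × 678.46 = 717.66 MPa
Goodman: 1/n_f = τ_a/S_se + τ_m/S_su = 464.46/593 + 717.66/1310 = 0.78325 + 0.54784 = 1.3311
n_f = 1/1.3311 = 0.7513

0.751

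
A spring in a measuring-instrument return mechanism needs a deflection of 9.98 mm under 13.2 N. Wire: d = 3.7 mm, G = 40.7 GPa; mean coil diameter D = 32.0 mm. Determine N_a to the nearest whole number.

Required rate k = F/δ = 13.2/9.98 = 1.3226 N/mm
N_a = Gd⁴/(8D³k) = (40.7×10³ × 3.7⁴)/(8 × 32.0³ × 1.3226)
    = 7.62784e+06 / 346724 = 22 → 22 coils

22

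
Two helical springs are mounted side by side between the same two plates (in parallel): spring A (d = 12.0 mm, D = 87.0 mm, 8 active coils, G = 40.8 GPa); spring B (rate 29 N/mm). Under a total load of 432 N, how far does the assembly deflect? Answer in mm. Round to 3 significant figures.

k_A = Gd⁴/(8D³N_a) = (40.8×10³)(12.0⁴)/(8·87.0³·8) = 20.075 N/mm
Parallel: k_eq = 20.075 + 29 = 49.075 N/mm
δ = F/k_eq = 432/49.075 = 8.8029 mm

8.80 mm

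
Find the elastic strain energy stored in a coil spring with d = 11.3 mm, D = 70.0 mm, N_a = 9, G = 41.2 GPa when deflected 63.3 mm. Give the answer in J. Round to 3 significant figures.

54.5 J

k = Gd⁴/(8D³N_a) = (41.2×10³)(11.3⁴)/(8·70.0³·9) = 27.201 N/mm
U = ½kδ² = 0.5 × 27.201 × 63.3² = 54496 N·mm = 54.496 J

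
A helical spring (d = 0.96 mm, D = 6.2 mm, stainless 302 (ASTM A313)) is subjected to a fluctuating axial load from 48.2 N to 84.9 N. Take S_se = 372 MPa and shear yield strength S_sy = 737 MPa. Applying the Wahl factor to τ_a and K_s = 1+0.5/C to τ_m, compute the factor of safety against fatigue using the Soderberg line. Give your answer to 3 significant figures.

C = D/d = 6.2/0.96 = 6.4583; K_W = (4C−1)/(4C−4)+0.615/C = 1.2326; K_s = 1+0.5/C = 1.0774
F_a = (F_max−F_min)/2 = 18.35 N; F_m = (F_max+F_min)/2 = 66.55 N
τ_a = K_W·8F_aD/(πd³) = 1.2326 × 327.46 = 403.63 MPa
τ_m = K_s·8F_mD/(πd³) = 1.0774 × 1187.6 = 1279.5 MPa
Soderberg: 1/n_f = τ_a/S_se + τ_m/S_sy = 403.63/372 + 1279.5/737 = 1.08504 + 1.73613 = 2.8212
n_f = 1/2.8212 = 0.3545

0.354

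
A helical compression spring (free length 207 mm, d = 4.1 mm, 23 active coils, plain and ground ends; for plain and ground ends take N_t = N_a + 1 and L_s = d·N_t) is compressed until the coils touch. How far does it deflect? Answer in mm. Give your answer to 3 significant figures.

N_t = 24; L_s = 4.1·24 = 98.4 mm
δ_solid = L₀ − L_s = 207 − 98.4 = 108.6 mm

109 mm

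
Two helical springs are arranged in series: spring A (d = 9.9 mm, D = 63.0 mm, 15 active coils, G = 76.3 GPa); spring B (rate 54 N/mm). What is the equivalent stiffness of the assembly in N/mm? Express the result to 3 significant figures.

16.8 N/mm

k_A = Gd⁴/(8D³N_a) = (76.3×10³)(9.9⁴)/(8·63.0³·15) = 24.427 N/mm
Series: 1/k_eq = 1/24.427 + 1/54 = 0.059458; k_eq = 16.819 N/mm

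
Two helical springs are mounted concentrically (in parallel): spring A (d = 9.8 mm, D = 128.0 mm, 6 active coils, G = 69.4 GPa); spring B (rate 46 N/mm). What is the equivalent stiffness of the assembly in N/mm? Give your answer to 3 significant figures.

52.4 N/mm

k_A = Gd⁴/(8D³N_a) = (69.4×10³)(9.8⁴)/(8·128.0³·6) = 6.3591 N/mm
Parallel: k_eq = 6.3591 + 46 = 52.359 N/mm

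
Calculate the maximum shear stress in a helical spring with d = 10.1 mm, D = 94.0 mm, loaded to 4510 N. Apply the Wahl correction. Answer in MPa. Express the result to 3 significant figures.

Spring index C = D/d = 94.0/10.1 = 9.3069
K_W = (4C−1)/(4C−4) + 0.615/C = 36.228/33.228 + 0.0661 = 1.1564
τ₀ = 8FD/(πd³) = 8·4510·94.0/(π·10.1³) = 3.39152e+06/3236.8 = 1047.8 MPa
τ_max = K·τ₀ = 1.1564 × 1047.8 = 1211.6 MPa

1210 MPa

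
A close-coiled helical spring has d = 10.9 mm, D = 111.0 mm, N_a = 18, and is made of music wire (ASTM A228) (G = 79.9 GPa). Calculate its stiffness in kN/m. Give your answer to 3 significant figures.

k = Gd⁴/(8D³N_a) = (79.9×10³ × 10.9⁴) / (8 × 111.0³ × 18)
  = 1.12785e+09 / 1.96939e+08 = 5.7269 N/mm

5.73 kN/m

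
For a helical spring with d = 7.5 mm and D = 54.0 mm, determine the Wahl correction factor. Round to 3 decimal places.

1.206

C = D/d = 54.0/7.5 = 7.2000
K_W = (4C−1)/(4C−4) + 0.615/C = 27.800/24.800 + 0.0854 = 1.2064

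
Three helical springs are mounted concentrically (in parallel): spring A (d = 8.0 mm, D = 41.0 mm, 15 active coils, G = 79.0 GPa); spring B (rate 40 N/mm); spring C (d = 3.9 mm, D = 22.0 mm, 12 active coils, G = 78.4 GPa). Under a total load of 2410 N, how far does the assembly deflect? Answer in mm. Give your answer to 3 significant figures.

k_A = Gd⁴/(8D³N_a) = (79.0×10³)(8.0⁴)/(8·41.0³·15) = 39.125 N/mm
k_C = Gd⁴/(8D³N_a) = (78.4×10³)(3.9⁴)/(8·22.0³·12) = 17.743 N/mm
Parallel: k_eq = 39.125 + 40 + 17.743 = 96.868 N/mm
δ = F/k_eq = 2410/96.868 = 24.879 mm

24.9 mm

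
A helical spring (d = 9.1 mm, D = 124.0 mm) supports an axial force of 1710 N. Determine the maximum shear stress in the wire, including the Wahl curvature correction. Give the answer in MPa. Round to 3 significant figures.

791 MPa

Spring index C = D/d = 124.0/9.1 = 13.6264
K_W = (4C−1)/(4C−4) + 0.615/C = 53.505/50.505 + 0.0451 = 1.1045
τ₀ = 8FD/(πd³) = 8·1710·124.0/(π·9.1³) = 1.69632e+06/2367.4 = 716.53 MPa
τ_max = K·τ₀ = 1.1045 × 716.53 = 791.43 MPa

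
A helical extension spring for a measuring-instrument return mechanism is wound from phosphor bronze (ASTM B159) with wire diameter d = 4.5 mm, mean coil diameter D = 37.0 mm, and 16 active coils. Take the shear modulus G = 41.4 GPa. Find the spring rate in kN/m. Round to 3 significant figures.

k = Gd⁴/(8D³N_a) = (41.4×10³ × 4.5⁴) / (8 × 37.0³ × 16)
  = 1.69766e+07 / 6.48358e+06 = 2.6184 N/mm

2.62 kN/m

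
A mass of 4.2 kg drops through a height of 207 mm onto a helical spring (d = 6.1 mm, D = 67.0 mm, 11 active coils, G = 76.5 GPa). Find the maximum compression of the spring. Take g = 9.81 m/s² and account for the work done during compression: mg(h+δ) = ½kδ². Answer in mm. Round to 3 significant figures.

76.4 mm

k = Gd⁴/(8D³N_a) = (76.5×10³)(6.1⁴)/(8·67.0³·11) = 4.002 N/mm
W = mg = 4.2 × 9.81 = 41.202 N
½kδ² − Wδ − Wh = 0 → δ = (W + √(W² + 2kWh))/k
δ = (41.202 + √(1697.6 + 68264.1))/4.002 = (41.202 + 264.5)/4.002 = 76.389 mm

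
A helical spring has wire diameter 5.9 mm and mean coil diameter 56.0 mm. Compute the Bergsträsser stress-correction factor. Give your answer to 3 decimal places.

1.143

C = D/d = 56.0/5.9 = 9.4915
K_B = (4C+2)/(4C−3) = 39.966/34.966 = 1.1430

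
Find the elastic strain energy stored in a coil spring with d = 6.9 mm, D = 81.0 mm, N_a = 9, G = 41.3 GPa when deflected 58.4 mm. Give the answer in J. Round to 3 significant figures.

k = Gd⁴/(8D³N_a) = (41.3×10³)(6.9⁴)/(8·81.0³·9) = 2.4466 N/mm
U = ½kδ² = 0.5 × 2.4466 × 58.4² = 4172.1 N·mm = 4.1721 J

4.17 J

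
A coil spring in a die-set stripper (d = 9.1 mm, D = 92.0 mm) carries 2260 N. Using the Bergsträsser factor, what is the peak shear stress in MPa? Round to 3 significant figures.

Spring index C = D/d = 92.0/9.1 = 10.1099
K_B = (4C+2)/(4C−3) = 42.440/37.440 = 1.1335
τ₀ = 8FD/(πd³) = 8·2260·92.0/(π·9.1³) = 1.66336e+06/2367.4 = 702.61 MPa
τ_max = K·τ₀ = 1.1335 × 702.61 = 796.44 MPa

796 MPa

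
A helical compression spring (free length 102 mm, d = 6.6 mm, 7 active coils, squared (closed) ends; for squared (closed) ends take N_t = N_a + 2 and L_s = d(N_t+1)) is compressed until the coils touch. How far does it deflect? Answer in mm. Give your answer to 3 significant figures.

N_t = 9; L_s = 6.6·10 = 66 mm
δ_solid = L₀ − L_s = 102 − 66 = 36 mm

36.0 mm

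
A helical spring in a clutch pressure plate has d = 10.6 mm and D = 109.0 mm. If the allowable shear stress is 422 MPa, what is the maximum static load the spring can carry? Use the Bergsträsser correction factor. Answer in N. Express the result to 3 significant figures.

1600 N

C = D/d = 109.0/10.6 = 10.2830
K_B = (4C+2)/(4C−3) = 43.132/38.132 = 1.1311
τ_max = K·8FD/(πd³) → F_max = τ_allow·πd³/(8DK)
F_max = 422·π·10.6³/(8·109.0·1.1311) = 1.579e+06/986.34 = 1600.9 N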